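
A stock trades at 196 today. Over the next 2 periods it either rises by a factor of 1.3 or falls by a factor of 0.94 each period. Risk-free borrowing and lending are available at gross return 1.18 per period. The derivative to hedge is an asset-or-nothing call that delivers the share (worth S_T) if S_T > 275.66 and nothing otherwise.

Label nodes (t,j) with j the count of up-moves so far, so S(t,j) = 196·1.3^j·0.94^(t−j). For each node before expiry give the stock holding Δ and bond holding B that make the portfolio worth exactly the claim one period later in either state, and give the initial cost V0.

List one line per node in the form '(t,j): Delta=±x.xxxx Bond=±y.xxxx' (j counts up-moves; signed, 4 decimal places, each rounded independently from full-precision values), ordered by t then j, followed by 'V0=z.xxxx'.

(0,0): Delta=2.6522 Bond=-414.1073
(1,0): Delta=0.0000 Bond=0.0000
(1,1): Delta=3.6111 Bond=-732.9699
V0=105.7295

No-arbitrage ⇒ martingale measure with p* = (R−d)/(u−d) = 0.6667.
Payoff layer (t=2): V(2,0)=0.0000, V(2,1)=0.0000, V(2,2)=331.2400
Node (1,0) S=184.2400: V=(p*·0.0000+(1−p*)·0.0000)/1.18=0.0000; Δ=(0.0000−0.0000)/(239.5120−173.1856)=0.0000; B=V−Δ·S=0.0000
Node (1,1) S=254.8000: V=(p*·331.2400+(1−p*)·0.0000)/1.18=187.1412; Δ=(331.2400−0.0000)/(331.2400−239.5120)=3.6111; B=V−Δ·S=-732.9699
Node (0,0) S=196.0000: V=(p*·187.1412+(1−p*)·0.0000)/1.18=105.7295; Δ=(187.1412−0.0000)/(254.8000−184.2400)=2.6522; B=V−Δ·S=-414.1073
Each (Δ,B) replicates both successor values, so the strategy is self-financing and V0 is arbitrage-free.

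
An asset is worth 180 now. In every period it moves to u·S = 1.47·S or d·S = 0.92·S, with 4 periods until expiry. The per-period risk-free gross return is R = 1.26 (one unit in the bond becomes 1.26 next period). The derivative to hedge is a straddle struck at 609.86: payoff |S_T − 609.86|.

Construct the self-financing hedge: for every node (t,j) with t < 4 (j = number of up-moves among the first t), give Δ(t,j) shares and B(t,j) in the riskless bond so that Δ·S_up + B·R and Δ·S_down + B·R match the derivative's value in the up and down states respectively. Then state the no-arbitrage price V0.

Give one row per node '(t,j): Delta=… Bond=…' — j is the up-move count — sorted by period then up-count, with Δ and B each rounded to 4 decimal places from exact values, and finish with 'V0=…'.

Under the risk-neutral measure, an up-move has probability p* = (R−d)/(u−d) = 0.6182 and values discount at R = 1.26.
Terminal payoffs: V(4,0)=480.9093, V(4,1)=403.8192, V(4,2)=280.6426, V(4,3)=83.8278, V(4,4)=230.6480
Node (3,0) S=140.1638: V=(p*·403.8192+(1−p*)·480.9093)/1.26=343.8520; Δ=(403.8192−480.9093)/(206.0408−128.9507)=-1.0000; B=V−Δ·S=484.0159
Node (3,1) S=223.9574: V=(p*·280.6426+(1−p*)·403.8192)/1.26=260.0584; Δ=(280.6426−403.8192)/(329.2174−206.0408)=-1.0000; B=V−Δ·S=484.0159
Node (3,2) S=357.8450: V=(p*·83.8278+(1−p*)·280.6426)/1.26=126.1708; Δ=(83.8278−280.6426)/(526.0322−329.2174)=-1.0000; B=V−Δ·S=484.0159
Node (3,3) S=571.7741: V=(p*·230.6480+(1−p*)·83.8278)/1.26=138.5630; Δ=(230.6480−83.8278)/(840.5080−526.0322)=0.4669; B=V−Δ·S=-128.3828
Node (2,0) S=152.3520: V=(p*·260.0584+(1−p*)·343.8520)/1.26=231.7876; Δ=(260.0584−343.8520)/(223.9574−140.1638)=-1.0000; B=V−Δ·S=384.1396
Node (2,1) S=243.4320: V=(p*·126.1708+(1−p*)·260.0584)/1.26=140.7076; Δ=(126.1708−260.0584)/(357.8450−223.9574)=-1.0000; B=V−Δ·S=384.1396
Node (2,2) S=388.9620: V=(p*·138.5630+(1−p*)·126.1708)/1.26=106.2154; Δ=(138.5630−126.1708)/(571.7741−357.8450)=0.0579; B=V−Δ·S=83.6842
Node (1,0) S=165.6000: V=(p*·140.7076+(1−p*)·231.7876)/1.26=139.2727; Δ=(140.7076−231.7876)/(243.4320−152.3520)=-1.0000; B=V−Δ·S=304.8727
Node (1,1) S=264.6000: V=(p*·106.2154+(1−p*)·140.7076)/1.26=94.7501; Δ=(106.2154−140.7076)/(388.9620−243.4320)=-0.2370; B=V−Δ·S=157.4631
Node (0,0) S=180.0000: V=(p*·94.7501+(1−p*)·139.2727)/1.26=88.6902; Δ=(94.7501−139.2727)/(264.6000−165.6000)=-0.4497; B=V−Δ·S=169.6403
Root portfolio cost Δ·180+B reproduces V0=88.6902.

(0,0): Delta=-0.4497 Bond=169.6403
(1,0): Delta=-1.0000 Bond=304.8727
(1,1): Delta=-0.2370 Bond=157.4631
(2,0): Delta=-1.0000 Bond=384.1396
(2,1): Delta=-1.0000 Bond=384.1396
(2,2): Delta=0.0579 Bond=83.6842
(3,0): Delta=-1.0000 Bond=484.0159
(3,1): Delta=-1.0000 Bond=484.0159
(3,2): Delta=-1.0000 Bond=484.0159
(3,3): Delta=0.4669 Bond=-128.3828
V0=88.6902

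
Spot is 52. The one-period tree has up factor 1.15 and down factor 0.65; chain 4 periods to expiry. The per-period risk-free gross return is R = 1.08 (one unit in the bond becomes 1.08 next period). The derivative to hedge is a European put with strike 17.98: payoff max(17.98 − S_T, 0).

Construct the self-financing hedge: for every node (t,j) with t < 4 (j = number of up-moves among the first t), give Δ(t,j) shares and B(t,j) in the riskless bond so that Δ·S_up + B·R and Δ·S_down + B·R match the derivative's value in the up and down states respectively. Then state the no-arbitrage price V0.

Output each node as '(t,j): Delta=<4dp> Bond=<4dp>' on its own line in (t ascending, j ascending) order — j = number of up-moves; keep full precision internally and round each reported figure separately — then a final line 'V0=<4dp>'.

The replicating-portfolio and risk-neutral prices coincide; use p* = (1.08−0.65)/(1.15−0.65) = 0.8600 for the latter.
Terminal values V(4,·): V(4,0)=8.6977, V(4,1)=1.5574, V(4,2)=0.0000, V(4,3)=0.0000, V(4,4)=0.0000
(3,0): S=14.2805. Δ = (V_up−V_dn)/(S_up−S_dn) = (1.5574−8.6977)/(16.4226−9.2823) = -1.0000. V = [p*·1.5574 + (1−p*)·8.6977]/1.08 = 2.3676. B = V − Δ·S = 16.6481.
(3,1): S=25.2655. Δ = (V_up−V_dn)/(S_up−S_dn) = (0.0000−1.5574)/(29.0553−16.4226) = -0.1233. V = [p*·0.0000 + (1−p*)·1.5574]/1.08 = 0.2019. B = V − Δ·S = 3.3167.
(3,2): S=44.7005. Δ = (V_up−V_dn)/(S_up−S_dn) = (0.0000−0.0000)/(51.4056−29.0553) = 0.0000. V = [p*·0.0000 + (1−p*)·0.0000]/1.08 = 0.0000. B = V − Δ·S = 0.0000.
(3,3): S=79.0855. Δ = (V_up−V_dn)/(S_up−S_dn) = (0.0000−0.0000)/(90.9483−51.4056) = 0.0000. V = [p*·0.0000 + (1−p*)·0.0000]/1.08 = 0.0000. B = V − Δ·S = 0.0000.
(2,0): S=21.9700. Δ = (V_up−V_dn)/(S_up−S_dn) = (0.2019−2.3676)/(25.2655−14.2805) = -0.1972. V = [p*·0.2019 + (1−p*)·2.3676]/1.08 = 0.4677. B = V − Δ·S = 4.7992.
(2,1): S=38.8700. Δ = (V_up−V_dn)/(S_up−S_dn) = (0.0000−0.2019)/(44.7005−25.2655) = -0.0104. V = [p*·0.0000 + (1−p*)·0.2019]/1.08 = 0.0262. B = V − Δ·S = 0.4299.
(2,2): S=68.7700. Δ = (V_up−V_dn)/(S_up−S_dn) = (0.0000−0.0000)/(79.0855−44.7005) = 0.0000. V = [p*·0.0000 + (1−p*)·0.0000]/1.08 = 0.0000. B = V − Δ·S = 0.0000.
(1,0): S=33.8000. Δ = (V_up−V_dn)/(S_up−S_dn) = (0.0262−0.4677)/(38.8700−21.9700) = -0.0261. V = [p*·0.0262 + (1−p*)·0.4677]/1.08 = 0.0815. B = V − Δ·S = 0.9645.
(1,1): S=59.8000. Δ = (V_up−V_dn)/(S_up−S_dn) = (0.0000−0.0262)/(68.7700−38.8700) = -0.0009. V = [p*·0.0000 + (1−p*)·0.0262]/1.08 = 0.0034. B = V − Δ·S = 0.0557.
(0,0): S=52.0000. Δ = (V_up−V_dn)/(S_up−S_dn) = (0.0034−0.0815)/(59.8000−33.8000) = -0.0030. V = [p*·0.0034 + (1−p*)·0.0815]/1.08 = 0.0133. B = V − Δ·S = 0.1694.
The time-0 hedge costs 0.0133, which is the no-arbitrage price.

(0,0): Delta=-0.0030 Bond=0.1694
(1,0): Delta=-0.0261 Bond=0.9645
(1,1): Delta=-0.0009 Bond=0.0557
(2,0): Delta=-0.1972 Bond=4.7992
(2,1): Delta=-0.0104 Bond=0.4299
(2,2): Delta=0.0000 Bond=0.0000
(3,0): Delta=-1.0000 Bond=16.6481
(3,1): Delta=-0.1233 Bond=3.3167
(3,2): Delta=0.0000 Bond=0.0000
(3,3): Delta=0.0000 Bond=0.0000
V0=0.0133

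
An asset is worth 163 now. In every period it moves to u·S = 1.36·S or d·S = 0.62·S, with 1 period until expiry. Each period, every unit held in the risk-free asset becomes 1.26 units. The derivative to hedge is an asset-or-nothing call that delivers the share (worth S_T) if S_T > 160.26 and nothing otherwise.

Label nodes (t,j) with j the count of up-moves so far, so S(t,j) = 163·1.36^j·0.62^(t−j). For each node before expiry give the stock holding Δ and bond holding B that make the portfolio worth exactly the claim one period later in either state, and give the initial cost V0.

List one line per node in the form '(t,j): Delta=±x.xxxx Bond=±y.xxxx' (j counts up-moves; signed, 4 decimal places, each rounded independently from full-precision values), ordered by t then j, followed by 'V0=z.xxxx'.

No-arbitrage ⇒ martingale measure with p* = (R−d)/(u−d) = 0.8649.
Terminal values V(1,·): V(1,0)=0.0000, V(1,1)=221.6800
Node (0,0) S=163.0000: V=(p*·221.6800+(1−p*)·0.0000)/1.26=152.1613; Δ=(221.6800−0.0000)/(221.6800−101.0600)=1.8378; B=V−Δ·S=-147.4063
The time-0 hedge costs 152.1613, which is the no-arbitrage price.

(0,0): Delta=1.8378 Bond=-147.4063
V0=152.1613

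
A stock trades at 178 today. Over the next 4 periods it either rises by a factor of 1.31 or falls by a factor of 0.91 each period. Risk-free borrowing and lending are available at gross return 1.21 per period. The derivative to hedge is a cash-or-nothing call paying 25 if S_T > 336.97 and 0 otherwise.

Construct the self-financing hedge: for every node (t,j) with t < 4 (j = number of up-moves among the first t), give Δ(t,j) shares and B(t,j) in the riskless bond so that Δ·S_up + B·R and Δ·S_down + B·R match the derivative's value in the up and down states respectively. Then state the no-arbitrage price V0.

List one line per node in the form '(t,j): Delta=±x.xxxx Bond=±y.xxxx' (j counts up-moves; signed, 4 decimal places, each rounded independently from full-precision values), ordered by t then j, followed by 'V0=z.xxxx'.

Under the risk-neutral measure, an up-move has probability p* = (R−d)/(u−d) = 0.7500 and values discount at R = 1.21.
Payoff layer (t=4): V(4,0)=0.0000, V(4,1)=0.0000, V(4,2)=0.0000, V(4,3)=25.0000, V(4,4)=25.0000
(3,0): S=134.1356. Δ = (V_up−V_dn)/(S_up−S_dn) = (0.0000−0.0000)/(175.7177−122.0634) = 0.0000. V = [p*·0.0000 + (1−p*)·0.0000]/1.21 = 0.0000. B = V − Δ·S = 0.0000.
(3,1): S=193.0964. Δ = (V_up−V_dn)/(S_up−S_dn) = (0.0000−0.0000)/(252.9562−175.7177) = 0.0000. V = [p*·0.0000 + (1−p*)·0.0000]/1.21 = 0.0000. B = V − Δ·S = 0.0000.
(3,2): S=277.9739. Δ = (V_up−V_dn)/(S_up−S_dn) = (25.0000−0.0000)/(364.1458−252.9562) = 0.2248. V = [p*·25.0000 + (1−p*)·0.0000]/1.21 = 15.4959. B = V − Δ·S = -47.0041.
(3,3): S=400.1602. Δ = (V_up−V_dn)/(S_up−S_dn) = (25.0000−25.0000)/(524.2099−364.1458) = 0.0000. V = [p*·25.0000 + (1−p*)·25.0000]/1.21 = 20.6612. B = V − Δ·S = 20.6612.
(2,0): S=147.4018. Δ = (V_up−V_dn)/(S_up−S_dn) = (0.0000−0.0000)/(193.0964−134.1356) = 0.0000. V = [p*·0.0000 + (1−p*)·0.0000]/1.21 = 0.0000. B = V − Δ·S = 0.0000.
(2,1): S=212.1938. Δ = (V_up−V_dn)/(S_up−S_dn) = (15.4959−0.0000)/(277.9739−193.0964) = 0.1826. V = [p*·15.4959 + (1−p*)·0.0000]/1.21 = 9.6049. B = V − Δ·S = -29.1348.
(2,2): S=305.4658. Δ = (V_up−V_dn)/(S_up−S_dn) = (20.6612−15.4959)/(400.1602−277.9739) = 0.0423. V = [p*·20.6612 + (1−p*)·15.4959]/1.21 = 16.0081. B = V − Δ·S = 3.0949.
(1,0): S=161.9800. Δ = (V_up−V_dn)/(S_up−S_dn) = (9.6049−0.0000)/(212.1938−147.4018) = 0.1482. V = [p*·9.6049 + (1−p*)·0.0000]/1.21 = 5.9534. B = V − Δ·S = -18.0588.
(1,1): S=233.1800. Δ = (V_up−V_dn)/(S_up−S_dn) = (16.0081−9.6049)/(305.4658−212.1938) = 0.0687. V = [p*·16.0081 + (1−p*)·9.6049]/1.21 = 11.9069. B = V − Δ·S = -4.1013.
(0,0): S=178.0000. Δ = (V_up−V_dn)/(S_up−S_dn) = (11.9069−5.9534)/(233.1800−161.9800) = 0.0836. V = [p*·11.9069 + (1−p*)·5.9534]/1.21 = 8.6103. B = V − Δ·S = -6.2732.
Check: Δ(0,0)·S0 + B(0,0) = 8.6103 = V0.

(0,0): Delta=0.0836 Bond=-6.2732
(1,0): Delta=0.1482 Bond=-18.0588
(1,1): Delta=0.0687 Bond=-4.1013
(2,0): Delta=0.0000 Bond=0.0000
(2,1): Delta=0.1826 Bond=-29.1348
(2,2): Delta=0.0423 Bond=3.0949
(3,0): Delta=0.0000 Bond=0.0000
(3,1): Delta=0.0000 Bond=0.0000
(3,2): Delta=0.2248 Bond=-47.0041
(3,3): Delta=0.0000 Bond=20.6612
V0=8.6103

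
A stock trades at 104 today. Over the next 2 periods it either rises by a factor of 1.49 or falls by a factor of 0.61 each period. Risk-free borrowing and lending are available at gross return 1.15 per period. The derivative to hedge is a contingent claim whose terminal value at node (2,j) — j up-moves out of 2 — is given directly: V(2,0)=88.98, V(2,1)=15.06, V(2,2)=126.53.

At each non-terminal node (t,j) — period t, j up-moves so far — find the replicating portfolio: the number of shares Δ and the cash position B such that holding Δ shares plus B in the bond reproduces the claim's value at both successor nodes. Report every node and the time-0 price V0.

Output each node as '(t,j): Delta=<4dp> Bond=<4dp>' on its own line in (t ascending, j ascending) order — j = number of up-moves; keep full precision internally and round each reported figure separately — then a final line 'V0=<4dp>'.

(0,0): Delta=0.3786 Bond=12.1000
(1,0): Delta=-1.3241 Bond=121.9304
(1,1): Delta=0.8174 Bond=-54.0948
V0=51.4696

Since d<R<u, set p* = (R−d)/(u−d) = 0.6136; price each node as the discounted p*-expectation of its children.
Terminal values V(2,·): V(2,0)=88.9800, V(2,1)=15.0600, V(2,2)=126.5300
  t=1,j=0: stock 63.4400 → up 94.5256 (V=15.0600), down 38.6984 (V=88.9800). Price 37.9304; hedge Δ=-1.3241, bond B=121.9304.
  t=1,j=1: stock 154.9600 → up 230.8904 (V=126.5300), down 94.5256 (V=15.0600). Price 72.5757; hedge Δ=0.8174, bond B=-54.0948.
  t=0,j=0: stock 104.0000 → up 154.9600 (V=72.5757), down 63.4400 (V=37.9304). Price 51.4696; hedge Δ=0.3786, bond B=12.1000.
Each (Δ,B) replicates both successor values, so the strategy is self-financing and V0 is arbitrage-free.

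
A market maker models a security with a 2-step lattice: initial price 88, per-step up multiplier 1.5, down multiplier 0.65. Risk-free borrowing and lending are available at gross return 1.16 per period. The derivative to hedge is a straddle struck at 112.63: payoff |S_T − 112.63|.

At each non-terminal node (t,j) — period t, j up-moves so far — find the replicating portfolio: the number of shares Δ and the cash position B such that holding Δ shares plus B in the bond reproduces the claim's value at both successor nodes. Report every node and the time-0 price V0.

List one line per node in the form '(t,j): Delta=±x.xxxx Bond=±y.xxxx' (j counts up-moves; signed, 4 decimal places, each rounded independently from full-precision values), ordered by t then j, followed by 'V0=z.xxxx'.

No-arbitrage ⇒ martingale measure with p* = (R−d)/(u−d) = 0.6000.
Payoff layer (t=2): V(2,0)=75.4500, V(2,1)=26.8300, V(2,2)=85.3700
(1,0): S=57.2000. Δ = (V_up−V_dn)/(S_up−S_dn) = (26.8300−75.4500)/(85.8000−37.1800) = -1.0000. V = [p*·26.8300 + (1−p*)·75.4500]/1.16 = 39.8948. B = V − Δ·S = 97.0948.
(1,1): S=132.0000. Δ = (V_up−V_dn)/(S_up−S_dn) = (85.3700−26.8300)/(198.0000−85.8000) = 0.5217. V = [p*·85.3700 + (1−p*)·26.8300]/1.16 = 53.4086. B = V − Δ·S = -15.4620.
(0,0): S=88.0000. Δ = (V_up−V_dn)/(S_up−S_dn) = (53.4086−39.8948)/(132.0000−57.2000) = 0.1807. V = [p*·53.4086 + (1−p*)·39.8948]/1.16 = 41.3820. B = V − Δ·S = 25.4834.
The time-0 hedge costs 41.3820, which is the no-arbitrage price.

(0,0): Delta=0.1807 Bond=25.4834
(1,0): Delta=-1.0000 Bond=97.0948
(1,1): Delta=0.5217 Bond=-15.4620
V0=41.3820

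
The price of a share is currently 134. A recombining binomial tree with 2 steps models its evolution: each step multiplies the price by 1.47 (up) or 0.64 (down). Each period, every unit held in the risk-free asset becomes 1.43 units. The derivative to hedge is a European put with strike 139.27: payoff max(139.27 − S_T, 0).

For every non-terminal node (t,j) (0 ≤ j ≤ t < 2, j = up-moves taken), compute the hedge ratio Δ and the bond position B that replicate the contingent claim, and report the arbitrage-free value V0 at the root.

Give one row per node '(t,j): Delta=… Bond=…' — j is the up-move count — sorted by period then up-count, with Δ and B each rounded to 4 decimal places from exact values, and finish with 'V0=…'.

Since d<R<u, set p* = (R−d)/(u−d) = 0.9518; price each node as the discounted p*-expectation of its children.
At expiry t=2: V(2,0)=84.3836, V(2,1)=13.2028, V(2,2)=0.0000
Node (1,0) S=85.7600: V=(p*·13.2028+(1−p*)·84.3836)/1.43=11.6316; Δ=(13.2028−84.3836)/(126.0672−54.8864)=-1.0000; B=V−Δ·S=97.3916
Node (1,1) S=196.9800: V=(p*·0.0000+(1−p*)·13.2028)/1.43=0.4450; Δ=(0.0000−13.2028)/(289.5606−126.0672)=-0.0808; B=V−Δ·S=16.3519
Node (0,0) S=134.0000: V=(p*·0.4450+(1−p*)·11.6316)/1.43=0.6882; Δ=(0.4450−11.6316)/(196.9800−85.7600)=-0.1006; B=V−Δ·S=14.1661
Self-financing check: at every node Δ·S+B equals the discounted successor values.

(0,0): Delta=-0.1006 Bond=14.1661
(1,0): Delta=-1.0000 Bond=97.3916
(1,1): Delta=-0.0808 Bond=16.3519
V0=0.6882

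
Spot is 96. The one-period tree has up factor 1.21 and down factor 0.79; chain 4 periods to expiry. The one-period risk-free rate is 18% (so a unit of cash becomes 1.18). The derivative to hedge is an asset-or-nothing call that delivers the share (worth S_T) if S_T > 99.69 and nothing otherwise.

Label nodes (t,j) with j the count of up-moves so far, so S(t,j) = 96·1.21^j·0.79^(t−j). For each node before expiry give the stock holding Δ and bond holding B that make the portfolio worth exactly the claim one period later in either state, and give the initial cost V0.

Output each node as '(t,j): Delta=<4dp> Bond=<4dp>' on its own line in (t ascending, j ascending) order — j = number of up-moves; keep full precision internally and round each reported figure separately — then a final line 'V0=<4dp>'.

The replicating-portfolio and risk-neutral prices coincide; use p* = (1.18−0.79)/(1.21−0.79) = 0.9286 for the latter.
Terminal values V(4,·): V(4,0)=0.0000, V(4,1)=0.0000, V(4,2)=0.0000, V(4,3)=134.3552, V(4,4)=205.7845
Node (3,0) S=47.3317: V=(p*·0.0000+(1−p*)·0.0000)/1.18=0.0000; Δ=(0.0000−0.0000)/(57.2714−37.3921)=0.0000; B=V−Δ·S=0.0000
Node (3,1) S=72.4955: V=(p*·0.0000+(1−p*)·0.0000)/1.18=0.0000; Δ=(0.0000−0.0000)/(87.7195−57.2714)=0.0000; B=V−Δ·S=0.0000
Node (3,2) S=111.0373: V=(p*·134.3552+(1−p*)·0.0000)/1.18=105.7274; Δ=(134.3552−0.0000)/(134.3552−87.7195)=2.8810; B=V−Δ·S=-214.1659
Node (3,3) S=170.0699: V=(p*·205.7845+(1−p*)·134.3552)/1.18=170.0699; Δ=(205.7845−134.3552)/(205.7845−134.3552)=1.0000; B=V−Δ·S=0.0000
Node (2,0) S=59.9136: V=(p*·0.0000+(1−p*)·0.0000)/1.18=0.0000; Δ=(0.0000−0.0000)/(72.4955−47.3317)=0.0000; B=V−Δ·S=0.0000
Node (2,1) S=91.7664: V=(p*·105.7274+(1−p*)·0.0000)/1.18=83.1996; Δ=(105.7274−0.0000)/(111.0373−72.4955)=2.7432; B=V−Δ·S=-168.5325
Node (2,2) S=140.5536: V=(p*·170.0699+(1−p*)·105.7274)/1.18=140.2322; Δ=(170.0699−105.7274)/(170.0699−111.0373)=1.0899; B=V−Δ·S=-12.9640
Node (1,0) S=75.8400: V=(p*·83.1996+(1−p*)·0.0000)/1.18=65.4718; Δ=(83.1996−0.0000)/(91.7664−59.9136)=2.6120; B=V−Δ·S=-132.6224
Node (1,1) S=116.1600: V=(p*·140.2322+(1−p*)·83.1996)/1.18=115.3885; Δ=(140.2322−83.1996)/(140.5536−91.7664)=1.1690; B=V−Δ·S=-20.4034
Node (0,0) S=96.0000: V=(p*·115.3885+(1−p*)·65.4718)/1.18=94.7653; Δ=(115.3885−65.4718)/(116.1600−75.8400)=1.2380; B=V−Δ·S=-24.0840
Root portfolio cost Δ·96+B reproduces V0=94.7653.

(0,0): Delta=1.2380 Bond=-24.0840
(1,0): Delta=2.6120 Bond=-132.6224
(1,1): Delta=1.1690 Bond=-20.4034
(2,0): Delta=0.0000 Bond=0.0000
(2,1): Delta=2.7432 Bond=-168.5325
(2,2): Delta=1.0899 Bond=-12.9640
(3,0): Delta=0.0000 Bond=0.0000
(3,1): Delta=0.0000 Bond=0.0000
(3,2): Delta=2.8810 Bond=-214.1659
(3,3): Delta=1.0000 Bond=0.0000
V0=94.7653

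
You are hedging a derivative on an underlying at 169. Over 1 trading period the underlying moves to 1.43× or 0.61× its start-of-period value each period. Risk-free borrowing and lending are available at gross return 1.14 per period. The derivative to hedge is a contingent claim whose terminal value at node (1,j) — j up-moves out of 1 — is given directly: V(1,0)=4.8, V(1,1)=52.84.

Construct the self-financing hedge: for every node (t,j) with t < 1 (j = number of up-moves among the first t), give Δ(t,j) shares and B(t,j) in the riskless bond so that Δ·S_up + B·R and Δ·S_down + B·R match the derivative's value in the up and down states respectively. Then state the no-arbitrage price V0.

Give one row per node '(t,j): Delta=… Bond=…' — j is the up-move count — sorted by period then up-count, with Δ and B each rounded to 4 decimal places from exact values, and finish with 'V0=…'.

(0,0): Delta=0.3467 Bond=-27.1378
V0=31.4476

The replicating-portfolio and risk-neutral prices coincide; use p* = (1.14−0.61)/(1.43−0.61) = 0.6463 for the latter.
Terminal values V(1,·): V(1,0)=4.8000, V(1,1)=52.8400
  t=0,j=0: stock 169.0000 → up 241.6700 (V=52.8400), down 103.0900 (V=4.8000). Price 31.4476; hedge Δ=0.3467, bond B=-27.1378.
Check: Δ(0,0)·S0 + B(0,0) = 31.4476 = V0.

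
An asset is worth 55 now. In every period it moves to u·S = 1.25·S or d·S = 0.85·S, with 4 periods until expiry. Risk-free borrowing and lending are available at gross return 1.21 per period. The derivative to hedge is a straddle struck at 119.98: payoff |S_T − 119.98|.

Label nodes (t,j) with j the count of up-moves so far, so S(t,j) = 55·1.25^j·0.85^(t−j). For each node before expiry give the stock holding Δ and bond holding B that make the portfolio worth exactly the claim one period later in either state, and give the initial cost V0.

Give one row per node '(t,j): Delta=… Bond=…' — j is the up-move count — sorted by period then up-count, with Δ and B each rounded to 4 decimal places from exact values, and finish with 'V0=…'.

Under the risk-neutral measure, an up-move has probability p* = (R−d)/(u−d) = 0.9000 and values discount at R = 1.21.
Payoff layer (t=4): V(4,0)=91.2697, V(4,1)=77.7589, V(4,2)=57.8902, V(4,3)=28.6714, V(4,4)=14.2973
Node (3,0) S=33.7769: V=(p*·77.7589+(1−p*)·91.2697)/1.21=65.3801; Δ=(77.7589−91.2697)/(42.2211−28.7103)=-1.0000; B=V−Δ·S=99.1570
Node (3,1) S=49.6719: V=(p*·57.8902+(1−p*)·77.7589)/1.21=49.4851; Δ=(57.8902−77.7589)/(62.0898−42.2211)=-1.0000; B=V−Δ·S=99.1570
Node (3,2) S=73.0469: V=(p*·28.6714+(1−p*)·57.8902)/1.21=26.1101; Δ=(28.6714−57.8902)/(91.3086−62.0898)=-1.0000; B=V−Δ·S=99.1570
Node (3,3) S=107.4219: V=(p*·14.2973+(1−p*)·28.6714)/1.21=13.0039; Δ=(14.2973−28.6714)/(134.2773−91.3086)=-0.3345; B=V−Δ·S=48.9391
Node (2,0) S=39.7375: V=(p*·49.4851+(1−p*)·65.3801)/1.21=42.2105; Δ=(49.4851−65.3801)/(49.6719−33.7769)=-1.0000; B=V−Δ·S=81.9480
Node (2,1) S=58.4375: V=(p*·26.1101+(1−p*)·49.4851)/1.21=23.5105; Δ=(26.1101−49.4851)/(73.0469−49.6719)=-1.0000; B=V−Δ·S=81.9480
Node (2,2) S=85.9375: V=(p*·13.0039+(1−p*)·26.1101)/1.21=11.8302; Δ=(13.0039−26.1101)/(107.4219−73.0469)=-0.3813; B=V−Δ·S=44.5958
Node (1,0) S=46.7500: V=(p*·23.5105+(1−p*)·42.2105)/1.21=20.9756; Δ=(23.5105−42.2105)/(58.4375−39.7375)=-1.0000; B=V−Δ·S=67.7256
Node (1,1) S=68.7500: V=(p*·11.8302+(1−p*)·23.5105)/1.21=10.7423; Δ=(11.8302−23.5105)/(85.9375−58.4375)=-0.4247; B=V−Δ·S=39.9430
Node (0,0) S=55.0000: V=(p*·10.7423+(1−p*)·20.9756)/1.21=9.7237; Δ=(10.7423−20.9756)/(68.7500−46.7500)=-0.4651; B=V−Δ·S=35.3068
Check: Δ(0,0)·S0 + B(0,0) = 9.7237 = V0.

(0,0): Delta=-0.4651 Bond=35.3068
(1,0): Delta=-1.0000 Bond=67.7256
(1,1): Delta=-0.4247 Bond=39.9430
(2,0): Delta=-1.0000 Bond=81.9480
(2,1): Delta=-1.0000 Bond=81.9480
(2,2): Delta=-0.3813 Bond=44.5958
(3,0): Delta=-1.0000 Bond=99.1570
(3,1): Delta=-1.0000 Bond=99.1570
(3,2): Delta=-1.0000 Bond=99.1570
(3,3): Delta=-0.3345 Bond=48.9391
V0=9.7237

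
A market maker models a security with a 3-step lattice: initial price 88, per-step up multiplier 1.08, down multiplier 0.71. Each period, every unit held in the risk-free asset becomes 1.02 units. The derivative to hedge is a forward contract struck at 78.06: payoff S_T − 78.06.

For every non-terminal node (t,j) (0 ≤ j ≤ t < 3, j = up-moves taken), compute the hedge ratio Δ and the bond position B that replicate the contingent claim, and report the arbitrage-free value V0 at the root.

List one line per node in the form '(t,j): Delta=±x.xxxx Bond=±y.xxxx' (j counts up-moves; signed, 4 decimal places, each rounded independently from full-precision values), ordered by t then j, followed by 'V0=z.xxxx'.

Risk-neutral probability p* = (R−d)/(u−d) = (1.02−0.71)/(1.08−0.71) = 0.8378.
Terminal payoffs: V(3,0)=-46.5638, V(3,1)=-30.1503, V(3,2)=-5.1833, V(3,3)=32.7947
Node (2,0) S=44.3608: V=(p*·-30.1503+(1−p*)·-46.5638)/1.02=-32.1686; Δ=(-30.1503−-46.5638)/(47.9097−31.4962)=1.0000; B=V−Δ·S=-76.5294
Node (2,1) S=67.4784: V=(p*·-5.1833+(1−p*)·-30.1503)/1.02=-9.0510; Δ=(-5.1833−-30.1503)/(72.8767−47.9097)=1.0000; B=V−Δ·S=-76.5294
Node (2,2) S=102.6432: V=(p*·32.7947+(1−p*)·-5.1833)/1.02=26.1138; Δ=(32.7947−-5.1833)/(110.8547−72.8767)=1.0000; B=V−Δ·S=-76.5294
Node (1,0) S=62.4800: V=(p*·-9.0510+(1−p*)·-32.1686)/1.02=-12.5488; Δ=(-9.0510−-32.1686)/(67.4784−44.3608)=1.0000; B=V−Δ·S=-75.0288
Node (1,1) S=95.0400: V=(p*·26.1138+(1−p*)·-9.0510)/1.02=20.0112; Δ=(26.1138−-9.0510)/(102.6432−67.4784)=1.0000; B=V−Δ·S=-75.0288
Node (0,0) S=88.0000: V=(p*·20.0112+(1−p*)·-12.5488)/1.02=14.4423; Δ=(20.0112−-12.5488)/(95.0400−62.4800)=1.0000; B=V−Δ·S=-73.5577
Self-financing check: at every node Δ·S+B equals the discounted successor values.

(0,0): Delta=1.0000 Bond=-73.5577
(1,0): Delta=1.0000 Bond=-75.0288
(1,1): Delta=1.0000 Bond=-75.0288
(2,0): Delta=1.0000 Bond=-76.5294
(2,1): Delta=1.0000 Bond=-76.5294
(2,2): Delta=1.0000 Bond=-76.5294
V0=14.4423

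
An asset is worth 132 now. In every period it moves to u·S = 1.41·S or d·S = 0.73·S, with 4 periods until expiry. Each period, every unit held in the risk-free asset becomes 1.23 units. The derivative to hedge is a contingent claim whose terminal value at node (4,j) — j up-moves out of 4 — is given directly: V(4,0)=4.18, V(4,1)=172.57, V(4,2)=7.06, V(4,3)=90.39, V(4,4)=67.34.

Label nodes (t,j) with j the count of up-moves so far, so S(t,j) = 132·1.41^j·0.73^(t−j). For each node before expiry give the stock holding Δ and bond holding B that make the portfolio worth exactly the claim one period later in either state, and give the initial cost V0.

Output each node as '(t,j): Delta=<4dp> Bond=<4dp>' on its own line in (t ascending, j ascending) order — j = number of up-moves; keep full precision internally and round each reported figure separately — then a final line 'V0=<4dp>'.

The replicating-portfolio and risk-neutral prices coincide; use p* = (1.23−0.73)/(1.41−0.73) = 0.7353 for the latter.
Terminal values V(4,·): V(4,0)=4.1800, V(4,1)=172.5700, V(4,2)=7.0600, V(4,3)=90.3900, V(4,4)=67.3400
(3,0): S=51.3502. Δ = (V_up−V_dn)/(S_up−S_dn) = (172.5700−4.1800)/(72.4038−37.4857) = 4.8224. V = [p*·172.5700 + (1−p*)·4.1800]/1.23 = 104.0619. B = V − Δ·S = -143.5704.
(3,1): S=99.1833. Δ = (V_up−V_dn)/(S_up−S_dn) = (7.0600−172.5700)/(139.8485−72.4038) = -2.4540. V = [p*·7.0600 + (1−p*)·172.5700]/1.23 = 41.3589. B = V − Δ·S = 284.7560.
(3,2): S=191.5733. Δ = (V_up−V_dn)/(S_up−S_dn) = (90.3900−7.0600)/(270.1184−139.8485) = 0.6397. V = [p*·90.3900 + (1−p*)·7.0600]/1.23 = 55.5545. B = V − Δ·S = -66.9896.
(3,3): S=370.0252. Δ = (V_up−V_dn)/(S_up−S_dn) = (67.3400−90.3900)/(521.7355−270.1184) = -0.0916. V = [p*·67.3400 + (1−p*)·90.3900]/1.23 = 59.7085. B = V − Δ·S = 93.6056.
(2,0): S=70.3428. Δ = (V_up−V_dn)/(S_up−S_dn) = (41.3589−104.0619)/(99.1833−51.3502) = -1.3109. V = [p*·41.3589 + (1−p*)·104.0619]/1.23 = 47.1193. B = V − Δ·S = 139.3296.
(2,1): S=135.8676. Δ = (V_up−V_dn)/(S_up−S_dn) = (55.5545−41.3589)/(191.5733−99.1833) = 0.1536. V = [p*·55.5545 + (1−p*)·41.3589]/1.23 = 42.1113. B = V − Δ·S = 21.2354.
(2,2): S=262.4292. Δ = (V_up−V_dn)/(S_up−S_dn) = (59.7085−55.5545)/(370.0252−191.5733) = 0.0233. V = [p*·59.7085 + (1−p*)·55.5545]/1.23 = 47.6495. B = V − Δ·S = 41.5407.
(1,0): S=96.3600. Δ = (V_up−V_dn)/(S_up−S_dn) = (42.1113−47.1193)/(135.8676−70.3428) = -0.0764. V = [p*·42.1113 + (1−p*)·47.1193]/1.23 = 35.3146. B = V − Δ·S = 42.6794.
(1,1): S=186.1200. Δ = (V_up−V_dn)/(S_up−S_dn) = (47.6495−42.1113)/(262.4292−135.8676) = 0.0438. V = [p*·47.6495 + (1−p*)·42.1113]/1.23 = 37.5476. B = V − Δ·S = 29.4031.
(0,0): S=132.0000. Δ = (V_up−V_dn)/(S_up−S_dn) = (37.5476−35.3146)/(186.1200−96.3600) = 0.0249. V = [p*·37.5476 + (1−p*)·35.3146]/1.23 = 30.0459. B = V − Δ·S = 26.7621.
The time-0 hedge costs 30.0459, which is the no-arbitrage price.

(0,0): Delta=0.0249 Bond=26.7621
(1,0): Delta=-0.0764 Bond=42.6794
(1,1): Delta=0.0438 Bond=29.4031
(2,0): Delta=-1.3109 Bond=139.3296
(2,1): Delta=0.1536 Bond=21.2354
(2,2): Delta=0.0233 Bond=41.5407
(3,0): Delta=4.8224 Bond=-143.5704
(3,1): Delta=-2.4540 Bond=284.7560
(3,2): Delta=0.6397 Bond=-66.9896
(3,3): Delta=-0.0916 Bond=93.6056
V0=30.0459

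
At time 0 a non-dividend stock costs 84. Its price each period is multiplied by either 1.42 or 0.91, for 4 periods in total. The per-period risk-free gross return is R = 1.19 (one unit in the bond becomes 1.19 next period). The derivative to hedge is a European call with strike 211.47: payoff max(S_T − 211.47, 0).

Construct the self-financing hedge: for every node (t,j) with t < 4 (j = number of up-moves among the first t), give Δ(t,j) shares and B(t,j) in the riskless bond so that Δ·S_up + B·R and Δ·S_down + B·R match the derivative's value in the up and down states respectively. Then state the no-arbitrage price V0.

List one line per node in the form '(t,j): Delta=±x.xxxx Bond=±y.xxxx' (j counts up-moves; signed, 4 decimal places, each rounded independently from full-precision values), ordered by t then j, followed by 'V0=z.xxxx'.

(0,0): Delta=0.3230 Bond=-20.1362
(1,0): Delta=0.0404 Bond=-2.3617
(1,1): Delta=0.4717 Bond=-41.7053
(2,0): Delta=0.0000 Bond=0.0000
(2,1): Delta=0.0617 Bond=-5.1190
(2,2): Delta=0.6876 Bond=-86.1914
(3,0): Delta=0.0000 Bond=0.0000
(3,1): Delta=0.0000 Bond=0.0000
(3,2): Delta=0.0941 Bond=-11.0953
(3,3): Delta=1.0000 Bond=-177.7059
V0=6.9943

The replicating-portfolio and risk-neutral prices coincide; use p* = (1.19−0.91)/(1.42−0.91) = 0.5490 for the latter.
Payoff layer (t=4): V(4,0)=0.0000, V(4,1)=0.0000, V(4,2)=0.0000, V(4,3)=7.3997, V(4,4)=130.0630
(3,0): S=63.3000. Δ = (V_up−V_dn)/(S_up−S_dn) = (0.0000−0.0000)/(89.8859−57.6030) = 0.0000. V = [p*·0.0000 + (1−p*)·0.0000]/1.19 = 0.0000. B = V − Δ·S = 0.0000.
(3,1): S=98.7758. Δ = (V_up−V_dn)/(S_up−S_dn) = (0.0000−0.0000)/(140.2616−89.8859) = 0.0000. V = [p*·0.0000 + (1−p*)·0.0000]/1.19 = 0.0000. B = V − Δ·S = 0.0000.
(3,2): S=154.1336. Δ = (V_up−V_dn)/(S_up−S_dn) = (7.3997−0.0000)/(218.8697−140.2616) = 0.0941. V = [p*·7.3997 + (1−p*)·0.0000]/1.19 = 3.4139. B = V − Δ·S = -11.0953.
(3,3): S=240.5162. Δ = (V_up−V_dn)/(S_up−S_dn) = (130.0630−7.3997)/(341.5330−218.8697) = 1.0000. V = [p*·130.0630 + (1−p*)·7.3997]/1.19 = 62.8103. B = V − Δ·S = -177.7059.
(2,0): S=69.5604. Δ = (V_up−V_dn)/(S_up−S_dn) = (0.0000−0.0000)/(98.7758−63.3000) = 0.0000. V = [p*·0.0000 + (1−p*)·0.0000]/1.19 = 0.0000. B = V − Δ·S = 0.0000.
(2,1): S=108.5448. Δ = (V_up−V_dn)/(S_up−S_dn) = (3.4139−0.0000)/(154.1336−98.7758) = 0.0617. V = [p*·3.4139 + (1−p*)·0.0000]/1.19 = 1.5751. B = V − Δ·S = -5.1190.
(2,2): S=169.3776. Δ = (V_up−V_dn)/(S_up−S_dn) = (62.8103−3.4139)/(240.5162−154.1336) = 0.6876. V = [p*·62.8103 + (1−p*)·3.4139]/1.19 = 30.2720. B = V − Δ·S = -86.1914.
(1,0): S=76.4400. Δ = (V_up−V_dn)/(S_up−S_dn) = (1.5751−0.0000)/(108.5448−69.5604) = 0.0404. V = [p*·1.5751 + (1−p*)·0.0000]/1.19 = 0.7267. B = V − Δ·S = -2.3617.
(1,1): S=119.2800. Δ = (V_up−V_dn)/(S_up−S_dn) = (30.2720−1.5751)/(169.3776−108.5448) = 0.4717. V = [p*·30.2720 + (1−p*)·1.5751]/1.19 = 14.5632. B = V − Δ·S = -41.7053.
(0,0): S=84.0000. Δ = (V_up−V_dn)/(S_up−S_dn) = (14.5632−0.7267)/(119.2800−76.4400) = 0.3230. V = [p*·14.5632 + (1−p*)·0.7267]/1.19 = 6.9943. B = V − Δ·S = -20.1362.
Each (Δ,B) replicates both successor values, so the strategy is self-financing and V0 is arbitrage-free.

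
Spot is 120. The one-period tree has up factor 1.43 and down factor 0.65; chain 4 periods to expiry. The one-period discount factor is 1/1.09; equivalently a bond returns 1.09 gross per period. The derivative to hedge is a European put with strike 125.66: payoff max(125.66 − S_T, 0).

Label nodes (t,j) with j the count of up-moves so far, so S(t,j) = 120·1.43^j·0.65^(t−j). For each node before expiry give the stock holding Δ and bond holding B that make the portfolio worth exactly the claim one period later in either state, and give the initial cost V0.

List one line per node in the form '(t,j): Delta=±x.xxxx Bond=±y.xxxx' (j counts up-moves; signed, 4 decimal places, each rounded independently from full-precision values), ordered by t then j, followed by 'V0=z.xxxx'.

The replicating-portfolio and risk-neutral prices coincide; use p* = (1.09−0.65)/(1.43−0.65) = 0.5641 for the latter.
At expiry t=4: V(4,0)=104.2392, V(4,1)=78.5343, V(4,2)=21.9836, V(4,3)=0.0000, V(4,4)=0.0000
  t=3,j=0: stock 32.9550 → up 47.1256 (V=78.5343), down 21.4207 (V=104.2392). Price 82.3294; hedge Δ=-1.0000, bond B=115.2844.
  t=3,j=1: stock 72.5010 → up 103.6764 (V=21.9836), down 47.1257 (V=78.5343). Price 42.7834; hedge Δ=-1.0000, bond B=115.2844.
  t=3,j=2: stock 159.5022 → up 228.0881 (V=0.0000), down 103.6764 (V=21.9836). Price 8.7914; hedge Δ=-0.1767, bond B=36.9754.
  t=3,j=3: stock 350.9048 → up 501.7939 (V=0.0000), down 228.0881 (V=0.0000). Price 0.0000; hedge Δ=0.0000, bond B=0.0000.
  t=2,j=0: stock 50.7000 → up 72.5010 (V=42.7834), down 32.9550 (V=82.3294). Price 55.0655; hedge Δ=-1.0000, bond B=105.7655.
  t=2,j=1: stock 111.5400 → up 159.5022 (V=8.7914), down 72.5010 (V=42.7834). Price 21.6591; hedge Δ=-0.3907, bond B=65.2386.
  t=2,j=2: stock 245.3880 → up 350.9048 (V=0.0000), down 159.5022 (V=8.7914). Price 3.5157; hedge Δ=-0.0459, bond B=14.7867.
  t=1,j=0: stock 78.0000 → up 111.5400 (V=21.6591), down 50.7000 (V=55.0655). Price 33.2301; hedge Δ=-0.5491, bond B=76.0589.
  t=1,j=1: stock 171.6000 → up 245.3880 (V=3.5157), down 111.5400 (V=21.6591). Price 10.4811; hedge Δ=-0.1356, bond B=33.7418.
  t=0,j=0: stock 120.0000 → up 171.6000 (V=10.4811), down 78.0000 (V=33.2301). Price 18.7132; hedge Δ=-0.2430, bond B=47.8786.
Each (Δ,B) replicates both successor values, so the strategy is self-financing and V0 is arbitrage-free.

(0,0): Delta=-0.2430 Bond=47.8786
(1,0): Delta=-0.5491 Bond=76.0589
(1,1): Delta=-0.1356 Bond=33.7418
(2,0): Delta=-1.0000 Bond=105.7655
(2,1): Delta=-0.3907 Bond=65.2386
(2,2): Delta=-0.0459 Bond=14.7867
(3,0): Delta=-1.0000 Bond=115.2844
(3,1): Delta=-1.0000 Bond=115.2844
(3,2): Delta=-0.1767 Bond=36.9754
(3,3): Delta=0.0000 Bond=0.0000
V0=18.7132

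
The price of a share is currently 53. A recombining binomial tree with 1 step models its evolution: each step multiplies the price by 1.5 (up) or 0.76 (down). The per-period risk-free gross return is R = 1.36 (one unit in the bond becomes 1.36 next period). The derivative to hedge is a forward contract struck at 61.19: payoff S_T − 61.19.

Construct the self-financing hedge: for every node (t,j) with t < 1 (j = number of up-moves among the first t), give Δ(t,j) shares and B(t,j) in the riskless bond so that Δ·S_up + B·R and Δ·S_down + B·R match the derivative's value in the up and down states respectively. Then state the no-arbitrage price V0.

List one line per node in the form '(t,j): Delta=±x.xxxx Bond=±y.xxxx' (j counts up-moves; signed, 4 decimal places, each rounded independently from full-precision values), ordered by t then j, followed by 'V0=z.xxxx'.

No-arbitrage ⇒ martingale measure with p* = (R−d)/(u−d) = 0.8108.
Terminal payoffs: V(1,0)=-20.9100, V(1,1)=18.3100
(0,0): S=53.0000. Δ = (V_up−V_dn)/(S_up−S_dn) = (18.3100−-20.9100)/(79.5000−40.2800) = 1.0000. V = [p*·18.3100 + (1−p*)·-20.9100]/1.36 = 8.0074. B = V − Δ·S = -44.9926.
Each (Δ,B) replicates both successor values, so the strategy is self-financing and V0 is arbitrage-free.

(0,0): Delta=1.0000 Bond=-44.9926
V0=8.0074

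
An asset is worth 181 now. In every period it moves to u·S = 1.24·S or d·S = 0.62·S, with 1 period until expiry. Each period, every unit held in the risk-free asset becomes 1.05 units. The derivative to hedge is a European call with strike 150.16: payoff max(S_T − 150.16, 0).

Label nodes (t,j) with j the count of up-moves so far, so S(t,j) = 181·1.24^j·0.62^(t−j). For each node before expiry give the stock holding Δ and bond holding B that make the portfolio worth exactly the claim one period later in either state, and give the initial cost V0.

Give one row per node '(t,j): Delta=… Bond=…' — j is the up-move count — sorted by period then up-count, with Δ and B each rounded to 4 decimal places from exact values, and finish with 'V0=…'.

Risk-neutral probability p* = (R−d)/(u−d) = (1.05−0.62)/(1.24−0.62) = 0.6935.
Payoff layer (t=1): V(1,0)=0.0000, V(1,1)=74.2800
(0,0): S=181.0000. Δ = (V_up−V_dn)/(S_up−S_dn) = (74.2800−0.0000)/(224.4400−112.2200) = 0.6619. V = [p*·74.2800 + (1−p*)·0.0000]/1.05 = 49.0636. B = V − Δ·S = -70.7429.
Each (Δ,B) replicates both successor values, so the strategy is self-financing and V0 is arbitrage-free.

(0,0): Delta=0.6619 Bond=-70.7429
V0=49.0636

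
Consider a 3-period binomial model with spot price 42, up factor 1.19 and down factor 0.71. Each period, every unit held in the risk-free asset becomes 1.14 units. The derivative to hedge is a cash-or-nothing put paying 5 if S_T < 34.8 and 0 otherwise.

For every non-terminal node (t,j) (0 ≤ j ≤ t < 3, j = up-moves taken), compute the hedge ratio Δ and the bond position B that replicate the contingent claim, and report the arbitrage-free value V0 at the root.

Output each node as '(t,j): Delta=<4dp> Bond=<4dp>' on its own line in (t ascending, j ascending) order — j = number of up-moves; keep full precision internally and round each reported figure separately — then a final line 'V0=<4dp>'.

(0,0): Delta=-0.0356 Bond=1.5981
(1,0): Delta=-0.2745 Bond=8.9454
(1,1): Delta=-0.0190 Bond=0.9936
(2,0): Delta=0.0000 Bond=4.3860
(2,1): Delta=-0.2935 Bond=10.8735
(2,2): Delta=0.0000 Bond=0.0000
V0=0.1022

No-arbitrage ⇒ martingale measure with p* = (R−d)/(u−d) = 0.8958.
Terminal payoffs: V(3,0)=5.0000, V(3,1)=5.0000, V(3,2)=0.0000, V(3,3)=0.0000
(2,0): S=21.1722. Δ = (V_up−V_dn)/(S_up−S_dn) = (5.0000−5.0000)/(25.1949−15.0323) = 0.0000. V = [p*·5.0000 + (1−p*)·5.0000]/1.14 = 4.3860. B = V − Δ·S = 4.3860.
(2,1): S=35.4858. Δ = (V_up−V_dn)/(S_up−S_dn) = (0.0000−5.0000)/(42.2281−25.1949) = -0.2935. V = [p*·0.0000 + (1−p*)·5.0000]/1.14 = 0.4569. B = V − Δ·S = 10.8735.
(2,2): S=59.4762. Δ = (V_up−V_dn)/(S_up−S_dn) = (0.0000−0.0000)/(70.7767−42.2281) = 0.0000. V = [p*·0.0000 + (1−p*)·0.0000]/1.14 = 0.0000. B = V − Δ·S = 0.0000.
(1,0): S=29.8200. Δ = (V_up−V_dn)/(S_up−S_dn) = (0.4569−4.3860)/(35.4858−21.1722) = -0.2745. V = [p*·0.4569 + (1−p*)·4.3860]/1.14 = 0.7598. B = V − Δ·S = 8.9454.
(1,1): S=49.9800. Δ = (V_up−V_dn)/(S_up−S_dn) = (0.0000−0.4569)/(59.4762−35.4858) = -0.0190. V = [p*·0.0000 + (1−p*)·0.4569]/1.14 = 0.0417. B = V − Δ·S = 0.9936.
(0,0): S=42.0000. Δ = (V_up−V_dn)/(S_up−S_dn) = (0.0417−0.7598)/(49.9800−29.8200) = -0.0356. V = [p*·0.0417 + (1−p*)·0.7598]/1.14 = 0.1022. B = V − Δ·S = 1.5981.
The time-0 hedge costs 0.1022, which is the no-arbitrage price.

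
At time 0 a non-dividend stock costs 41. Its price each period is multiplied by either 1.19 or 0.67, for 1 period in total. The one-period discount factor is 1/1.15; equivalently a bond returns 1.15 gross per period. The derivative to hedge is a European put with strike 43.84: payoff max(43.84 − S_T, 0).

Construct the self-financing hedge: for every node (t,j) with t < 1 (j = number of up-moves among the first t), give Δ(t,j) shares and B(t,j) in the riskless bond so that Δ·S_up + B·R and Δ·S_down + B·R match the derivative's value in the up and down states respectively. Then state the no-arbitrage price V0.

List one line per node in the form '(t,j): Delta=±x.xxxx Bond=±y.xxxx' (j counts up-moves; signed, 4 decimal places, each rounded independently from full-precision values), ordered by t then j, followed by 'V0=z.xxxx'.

No-arbitrage ⇒ martingale measure with p* = (R−d)/(u−d) = 0.9231.
Terminal values V(1,·): V(1,0)=16.3700, V(1,1)=0.0000
Node (0,0) S=41.0000: V=(p*·0.0000+(1−p*)·16.3700)/1.15=1.0950; Δ=(0.0000−16.3700)/(48.7900−27.4700)=-0.7678; B=V−Δ·S=32.5758
Check: Δ(0,0)·S0 + B(0,0) = 1.0950 = V0.

(0,0): Delta=-0.7678 Bond=32.5758
V0=1.0950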